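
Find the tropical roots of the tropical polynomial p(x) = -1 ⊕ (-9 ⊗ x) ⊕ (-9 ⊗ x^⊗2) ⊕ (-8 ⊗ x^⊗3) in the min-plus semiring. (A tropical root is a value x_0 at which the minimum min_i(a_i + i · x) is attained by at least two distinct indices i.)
Roots: {-1, 0, 8}

Each tropical root is a break point of the lower envelope of the lines y = a_i + i · x (there are 4 lines, with slopes 0, 1, ..., 3). Only the lines that attain the minimum somewhere contribute to roots; other lines are dominated. Here the surviving (envelope) indices are i = 3, i = 2, i = 1, i = 0.
Intersections between consecutive envelope lines give the roots: for adjacent envelope indices i < j the intersection is x = (a_i − a_j) / (j − i). Reading off the sorted break points: {-1, 0, 8}.
Verification: at each break x_0, at least two indices attain the minimum of min_i(a_i + i · x_0).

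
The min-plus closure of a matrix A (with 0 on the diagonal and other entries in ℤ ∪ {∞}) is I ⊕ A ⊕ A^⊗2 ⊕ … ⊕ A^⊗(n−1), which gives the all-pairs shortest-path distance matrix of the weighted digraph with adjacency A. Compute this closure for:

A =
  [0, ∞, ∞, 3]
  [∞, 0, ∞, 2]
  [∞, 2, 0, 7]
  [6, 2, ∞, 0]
Closure =
  [0, 5, ∞, 3]
  [8, 0, ∞, 2]
  [10, 2, 0, 4]
  [6, 2, ∞, 0]

This is the Floyd-Warshall all-pairs shortest-path computation. For each intermediate vertex k = 0, 1, …, 3, update dist[i][j] ← min(dist[i][j], dist[i][k] + dist[k][j]). The final matrix gives, for each (i, j), the minimum total weight of any directed path from i to j (possibly empty when i = j).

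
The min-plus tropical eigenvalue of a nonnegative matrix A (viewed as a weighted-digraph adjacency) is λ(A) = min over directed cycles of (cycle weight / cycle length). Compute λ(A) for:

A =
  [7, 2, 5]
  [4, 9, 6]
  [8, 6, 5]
λ(A) = 3

Enumerate directed cycles and compute their means (weight / length). Sample:
  cycle 0 → 0: weight = 7, length = 1, mean = 7/1 ≈ 7.000
  cycle 1 → 1: weight = 9, length = 1, mean = 9/1 ≈ 9.000
  cycle 2 → 2: weight = 5, length = 1, mean = 5/1 ≈ 5.000
  cycle 0 → 1 → 0: weight = 6, length = 2, mean = 6/2 ≈ 3.000
  cycle 0 → 2 → 0: weight = 13, length = 2, mean = 13/2 ≈ 6.500
  cycle 1 → 0 → 1: weight = 6, length = 2, mean = 6/2 ≈ 3.000
Minimum mean = 3.000, attained e.g. along the cycle 0 → 1 → 0 with weight 6 and length 2. So λ(A) = 6/2 = 3.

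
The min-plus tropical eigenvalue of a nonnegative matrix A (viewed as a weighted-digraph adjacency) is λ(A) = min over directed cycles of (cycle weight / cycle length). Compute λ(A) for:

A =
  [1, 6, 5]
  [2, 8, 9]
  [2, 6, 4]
λ(A) = 1

Enumerate directed cycles and compute their means (weight / length). Sample:
  cycle 0 → 0: weight = 1, length = 1, mean = 1/1 ≈ 1.000
  cycle 1 → 1: weight = 8, length = 1, mean = 8/1 ≈ 8.000
  cycle 2 → 2: weight = 4, length = 1, mean = 4/1 ≈ 4.000
  cycle 0 → 1 → 0: weight = 8, length = 2, mean = 8/2 ≈ 4.000
  cycle 0 → 2 → 0: weight = 7, length = 2, mean = 7/2 ≈ 3.500
  cycle 1 → 0 → 1: weight = 8, length = 2, mean = 8/2 ≈ 4.000
Minimum mean = 1.000, attained e.g. along the cycle 0 → 0 with weight 1 and length 1. So λ(A) = 1/1 = 1.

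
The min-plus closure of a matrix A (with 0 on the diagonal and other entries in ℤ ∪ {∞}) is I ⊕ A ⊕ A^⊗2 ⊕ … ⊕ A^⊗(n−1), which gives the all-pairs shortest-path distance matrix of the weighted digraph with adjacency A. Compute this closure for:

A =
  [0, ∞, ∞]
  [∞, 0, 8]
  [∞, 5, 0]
Closure =
  [0, ∞, ∞]
  [∞, 0, 8]
  [∞, 5, 0]

This is the Floyd-Warshall all-pairs shortest-path computation. For each intermediate vertex k = 0, 1, …, 2, update dist[i][j] ← min(dist[i][j], dist[i][k] + dist[k][j]). The final matrix gives, for each (i, j), the minimum total weight of any directed path from i to j (possibly empty when i = j).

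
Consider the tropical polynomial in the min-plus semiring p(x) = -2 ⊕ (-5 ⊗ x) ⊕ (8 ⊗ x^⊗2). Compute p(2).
p(2) = -3

A tropical monomial a ⊗ x^⊗i evaluates to a + i · x. Evaluating each term at x = 2:
  Term 0 contributes -2 + 0 · 2 = -2
  Term 1 contributes -5 + 1 · 2 = -3
  Term 2 contributes 8 + 2 · 2 = 12
p(2) = ⊕ of these = min[-2, -3, 12] = -3.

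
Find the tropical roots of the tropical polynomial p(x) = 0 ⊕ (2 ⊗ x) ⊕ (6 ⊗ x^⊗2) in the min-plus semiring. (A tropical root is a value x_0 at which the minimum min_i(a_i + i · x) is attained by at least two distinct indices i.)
Roots: {-4, -2}

Each tropical root is a break point of the lower envelope of the lines y = a_i + i · x (there are 3 lines, with slopes 0, 1, ..., 2). Only the lines that attain the minimum somewhere contribute to roots; other lines are dominated. Here the surviving (envelope) indices are i = 2, i = 1, i = 0.
Intersections between consecutive envelope lines give the roots: for adjacent envelope indices i < j the intersection is x = (a_i − a_j) / (j − i). Reading off the sorted break points: {-4, -2}.
Verification: at each break x_0, at least two indices attain the minimum of min_i(a_i + i · x_0).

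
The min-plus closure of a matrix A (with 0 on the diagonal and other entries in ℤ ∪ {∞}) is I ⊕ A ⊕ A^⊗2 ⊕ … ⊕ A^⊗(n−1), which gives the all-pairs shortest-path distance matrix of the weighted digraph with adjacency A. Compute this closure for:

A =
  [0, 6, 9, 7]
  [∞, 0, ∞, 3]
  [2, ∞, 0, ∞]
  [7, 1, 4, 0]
Closure =
  [0, 6, 9, 7]
  [9, 0, 7, 3]
  [2, 8, 0, 9]
  [6, 1, 4, 0]

This is the Floyd-Warshall all-pairs shortest-path computation. For each intermediate vertex k = 0, 1, …, 3, update dist[i][j] ← min(dist[i][j], dist[i][k] + dist[k][j]). The final matrix gives, for each (i, j), the minimum total weight of any directed path from i to j (possibly empty when i = j).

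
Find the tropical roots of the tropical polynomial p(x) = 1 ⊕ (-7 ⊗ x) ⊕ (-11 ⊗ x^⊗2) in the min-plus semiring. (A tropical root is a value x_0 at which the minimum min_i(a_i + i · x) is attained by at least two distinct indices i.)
Roots: {4, 8}

Each tropical root is a break point of the lower envelope of the lines y = a_i + i · x (there are 3 lines, with slopes 0, 1, ..., 2). Only the lines that attain the minimum somewhere contribute to roots; other lines are dominated. Here the surviving (envelope) indices are i = 2, i = 1, i = 0.
Intersections between consecutive envelope lines give the roots: for adjacent envelope indices i < j the intersection is x = (a_i − a_j) / (j − i). Reading off the sorted break points: {4, 8}.
Verification: at each break x_0, at least two indices attain the minimum of min_i(a_i + i · x_0).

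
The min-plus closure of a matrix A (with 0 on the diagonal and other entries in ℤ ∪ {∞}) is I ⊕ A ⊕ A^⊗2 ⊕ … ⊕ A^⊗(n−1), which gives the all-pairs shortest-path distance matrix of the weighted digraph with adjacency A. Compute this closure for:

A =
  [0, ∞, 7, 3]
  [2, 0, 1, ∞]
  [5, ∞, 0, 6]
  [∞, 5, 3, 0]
Closure =
  [0, 8, 6, 3]
  [2, 0, 1, 5]
  [5, 11, 0, 6]
  [7, 5, 3, 0]

This is the Floyd-Warshall all-pairs shortest-path computation. For each intermediate vertex k = 0, 1, …, 3, update dist[i][j] ← min(dist[i][j], dist[i][k] + dist[k][j]). The final matrix gives, for each (i, j), the minimum total weight of any directed path from i to j (possibly empty when i = j).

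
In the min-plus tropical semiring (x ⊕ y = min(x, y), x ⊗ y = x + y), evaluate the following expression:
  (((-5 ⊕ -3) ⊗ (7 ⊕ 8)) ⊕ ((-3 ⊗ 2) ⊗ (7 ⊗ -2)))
(((-5 ⊕ -3) ⊗ (7 ⊕ 8)) ⊕ ((-3 ⊗ 2) ⊗ (7 ⊗ -2))) = 2

Expand innermost to outermost. Recall ⊕ takes the minimum of its arguments and ⊗ takes their sum. Working out the expression (((-5 ⊕ -3) ⊗ (7 ⊕ 8)) ⊕ ((-3 ⊗ 2) ⊗ (7 ⊗ -2))) gives 2.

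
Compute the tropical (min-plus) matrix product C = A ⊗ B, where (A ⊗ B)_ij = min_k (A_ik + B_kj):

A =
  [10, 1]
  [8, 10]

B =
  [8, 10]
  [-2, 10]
A ⊗ B =
  [-1, 11]
  [8, 18]

Apply the min-plus product entry-by-entry:
  C[0][0] = min over k of (A[0][0] + B[0][0] = 10 + 8 = 18, A[0][1] + B[1][0] = 1 + -2 = -1) = -1 (attained at k = 1)
  C[0][1] = min over k of (A[0][0] + B[0][1] = 10 + 10 = 20, A[0][1] + B[1][1] = 1 + 10 = 11) = 11 (attained at k = 1)
  C[1][0] = min over k of (A[1][0] + B[0][0] = 8 + 8 = 16, A[1][1] + B[1][0] = 10 + -2 = 8) = 8 (attained at k = 1)
  C[1][1] = min over k of (A[1][0] + B[0][1] = 8 + 10 = 18, A[1][1] + B[1][1] = 10 + 10 = 20) = 18 (attained at k = 0)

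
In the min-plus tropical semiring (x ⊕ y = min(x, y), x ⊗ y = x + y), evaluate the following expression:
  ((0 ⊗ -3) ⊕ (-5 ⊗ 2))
((0 ⊗ -3) ⊕ (-5 ⊗ 2)) = -3

Expand innermost to outermost. Recall ⊕ takes the minimum of its arguments and ⊗ takes their sum. Working out the expression ((0 ⊗ -3) ⊕ (-5 ⊗ 2)) gives -3.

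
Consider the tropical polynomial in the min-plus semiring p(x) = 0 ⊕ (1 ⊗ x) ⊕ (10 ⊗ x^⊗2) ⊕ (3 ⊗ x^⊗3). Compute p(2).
p(2) = 0

A tropical monomial a ⊗ x^⊗i evaluates to a + i · x. Evaluating each term at x = 2:
  Term 0 contributes 0 + 0 · 2 = 0
  Term 1 contributes 1 + 1 · 2 = 3
  Term 2 contributes 10 + 2 · 2 = 14
  Term 3 contributes 3 + 3 · 2 = 9
p(2) = ⊕ of these = min[0, 3, 14, 9] = 0.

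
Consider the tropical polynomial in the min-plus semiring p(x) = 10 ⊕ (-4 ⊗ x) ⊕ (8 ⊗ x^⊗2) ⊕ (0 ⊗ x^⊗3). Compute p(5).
p(5) = 1

A tropical monomial a ⊗ x^⊗i evaluates to a + i · x. Evaluating each term at x = 5:
  Term 0 contributes 10 + 0 · 5 = 10
  Term 1 contributes -4 + 1 · 5 = 1
  Term 2 contributes 8 + 2 · 5 = 18
  Term 3 contributes 0 + 3 · 5 = 15
p(5) = ⊕ of these = min[10, 1, 18, 15] = 1.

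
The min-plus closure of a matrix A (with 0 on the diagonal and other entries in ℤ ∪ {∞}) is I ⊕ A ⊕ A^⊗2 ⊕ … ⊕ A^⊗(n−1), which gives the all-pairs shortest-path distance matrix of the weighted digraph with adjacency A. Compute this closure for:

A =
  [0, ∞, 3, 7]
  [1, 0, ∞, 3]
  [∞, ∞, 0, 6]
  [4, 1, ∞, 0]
Closure =
  [0, 8, 3, 7]
  [1, 0, 4, 3]
  [8, 7, 0, 6]
  [2, 1, 5, 0]

This is the Floyd-Warshall all-pairs shortest-path computation. For each intermediate vertex k = 0, 1, …, 3, update dist[i][j] ← min(dist[i][j], dist[i][k] + dist[k][j]). The final matrix gives, for each (i, j), the minimum total weight of any directed path from i to j (possibly empty when i = j).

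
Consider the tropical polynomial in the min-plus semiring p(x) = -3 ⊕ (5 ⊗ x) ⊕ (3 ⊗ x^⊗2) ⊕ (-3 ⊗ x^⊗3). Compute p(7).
p(7) = -3

A tropical monomial a ⊗ x^⊗i evaluates to a + i · x. Evaluating each term at x = 7:
  Term 0 contributes -3 + 0 · 7 = -3
  Term 1 contributes 5 + 1 · 7 = 12
  Term 2 contributes 3 + 2 · 7 = 17
  Term 3 contributes -3 + 3 · 7 = 18
p(7) = ⊕ of these = min[-3, 12, 17, 18] = -3.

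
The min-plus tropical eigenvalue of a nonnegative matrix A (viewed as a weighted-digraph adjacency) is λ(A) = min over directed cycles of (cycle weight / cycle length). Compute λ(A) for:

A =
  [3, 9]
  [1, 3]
λ(A) = 3

Enumerate directed cycles and compute their means (weight / length). Sample:
  cycle 0 → 0: weight = 3, length = 1, mean = 3/1 ≈ 3.000
  cycle 1 → 1: weight = 3, length = 1, mean = 3/1 ≈ 3.000
  cycle 0 → 1 → 0: weight = 10, length = 2, mean = 10/2 ≈ 5.000
  cycle 1 → 0 → 1: weight = 10, length = 2, mean = 10/2 ≈ 5.000
Minimum mean = 3.000, attained e.g. along the cycle 0 → 0 with weight 3 and length 1. So λ(A) = 3/1 = 3.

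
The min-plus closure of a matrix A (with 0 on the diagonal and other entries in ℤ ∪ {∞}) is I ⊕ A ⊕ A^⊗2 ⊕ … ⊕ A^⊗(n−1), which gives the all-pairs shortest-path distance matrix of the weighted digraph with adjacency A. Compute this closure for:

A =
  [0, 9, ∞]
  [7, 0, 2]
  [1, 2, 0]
Closure =
  [0, 9, 11]
  [3, 0, 2]
  [1, 2, 0]

This is the Floyd-Warshall all-pairs shortest-path computation. For each intermediate vertex k = 0, 1, …, 2, update dist[i][j] ← min(dist[i][j], dist[i][k] + dist[k][j]). The final matrix gives, for each (i, j), the minimum total weight of any directed path from i to j (possibly empty when i = j).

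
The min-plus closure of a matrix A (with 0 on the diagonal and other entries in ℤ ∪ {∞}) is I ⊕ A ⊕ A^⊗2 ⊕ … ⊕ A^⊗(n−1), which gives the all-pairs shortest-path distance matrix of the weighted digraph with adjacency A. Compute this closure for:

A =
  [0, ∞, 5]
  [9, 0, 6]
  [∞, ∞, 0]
Closure =
  [0, ∞, 5]
  [9, 0, 6]
  [∞, ∞, 0]

This is the Floyd-Warshall all-pairs shortest-path computation. For each intermediate vertex k = 0, 1, …, 2, update dist[i][j] ← min(dist[i][j], dist[i][k] + dist[k][j]). The final matrix gives, for each (i, j), the minimum total weight of any directed path from i to j (possibly empty when i = j).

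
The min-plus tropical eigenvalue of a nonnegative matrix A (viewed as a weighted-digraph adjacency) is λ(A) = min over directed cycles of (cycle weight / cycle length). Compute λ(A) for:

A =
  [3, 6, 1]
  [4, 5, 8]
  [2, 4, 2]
λ(A) = 3/2

Enumerate directed cycles and compute their means (weight / length). Sample:
  cycle 0 → 0: weight = 3, length = 1, mean = 3/1 ≈ 3.000
  cycle 1 → 1: weight = 5, length = 1, mean = 5/1 ≈ 5.000
  cycle 2 → 2: weight = 2, length = 1, mean = 2/1 ≈ 2.000
  cycle 0 → 1 → 0: weight = 10, length = 2, mean = 10/2 ≈ 5.000
  cycle 0 → 2 → 0: weight = 3, length = 2, mean = 3/2 ≈ 1.500
  cycle 1 → 0 → 1: weight = 10, length = 2, mean = 10/2 ≈ 5.000
Minimum mean = 1.500, attained e.g. along the cycle 0 → 2 → 0 with weight 3 and length 2. So λ(A) = 3/2 = 3/2.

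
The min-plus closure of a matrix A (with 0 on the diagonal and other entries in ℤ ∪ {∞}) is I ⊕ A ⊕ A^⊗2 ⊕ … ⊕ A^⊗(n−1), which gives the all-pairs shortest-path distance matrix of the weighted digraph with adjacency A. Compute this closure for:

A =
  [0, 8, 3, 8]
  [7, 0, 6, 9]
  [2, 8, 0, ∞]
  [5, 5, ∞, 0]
Closure =
  [0, 8, 3, 8]
  [7, 0, 6, 9]
  [2, 8, 0, 10]
  [5, 5, 8, 0]

This is the Floyd-Warshall all-pairs shortest-path computation. For each intermediate vertex k = 0, 1, …, 3, update dist[i][j] ← min(dist[i][j], dist[i][k] + dist[k][j]). The final matrix gives, for each (i, j), the minimum total weight of any directed path from i to j (possibly empty when i = j).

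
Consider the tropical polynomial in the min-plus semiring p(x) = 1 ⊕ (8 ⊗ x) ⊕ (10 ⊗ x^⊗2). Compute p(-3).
p(-3) = 1

A tropical monomial a ⊗ x^⊗i evaluates to a + i · x. Evaluating each term at x = -3:
  Term 0 contributes 1 + 0 · -3 = 1
  Term 1 contributes 8 + 1 · -3 = 5
  Term 2 contributes 10 + 2 · -3 = 4
p(-3) = ⊕ of these = min[1, 5, 4] = 1.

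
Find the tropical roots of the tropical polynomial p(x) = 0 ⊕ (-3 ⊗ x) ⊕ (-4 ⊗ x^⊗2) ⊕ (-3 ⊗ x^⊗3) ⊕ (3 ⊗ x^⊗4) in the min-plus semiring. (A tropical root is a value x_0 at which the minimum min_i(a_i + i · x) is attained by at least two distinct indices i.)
Roots: {-6, -1, 1, 3}

Each tropical root is a break point of the lower envelope of the lines y = a_i + i · x (there are 5 lines, with slopes 0, 1, ..., 4). Only the lines that attain the minimum somewhere contribute to roots; other lines are dominated. Here the surviving (envelope) indices are i = 4, i = 3, i = 2, i = 1, i = 0.
Intersections between consecutive envelope lines give the roots: for adjacent envelope indices i < j the intersection is x = (a_i − a_j) / (j − i). Reading off the sorted break points: {-6, -1, 1, 3}.
Verification: at each break x_0, at least two indices attain the minimum of min_i(a_i + i · x_0).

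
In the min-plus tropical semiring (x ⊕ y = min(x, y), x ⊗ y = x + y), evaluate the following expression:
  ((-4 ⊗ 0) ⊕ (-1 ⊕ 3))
((-4 ⊗ 0) ⊕ (-1 ⊕ 3)) = -4

Expand innermost to outermost. Recall ⊕ takes the minimum of its arguments and ⊗ takes their sum. Working out the expression ((-4 ⊗ 0) ⊕ (-1 ⊕ 3)) gives -4.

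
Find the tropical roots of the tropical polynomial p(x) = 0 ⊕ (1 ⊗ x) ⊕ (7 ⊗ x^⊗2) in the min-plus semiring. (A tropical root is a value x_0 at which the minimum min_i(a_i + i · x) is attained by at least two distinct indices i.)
Roots: {-6, -1}

Each tropical root is a break point of the lower envelope of the lines y = a_i + i · x (there are 3 lines, with slopes 0, 1, ..., 2). Only the lines that attain the minimum somewhere contribute to roots; other lines are dominated. Here the surviving (envelope) indices are i = 2, i = 1, i = 0.
Intersections between consecutive envelope lines give the roots: for adjacent envelope indices i < j the intersection is x = (a_i − a_j) / (j − i). Reading off the sorted break points: {-6, -1}.
Verification: at each break x_0, at least two indices attain the minimum of min_i(a_i + i · x_0).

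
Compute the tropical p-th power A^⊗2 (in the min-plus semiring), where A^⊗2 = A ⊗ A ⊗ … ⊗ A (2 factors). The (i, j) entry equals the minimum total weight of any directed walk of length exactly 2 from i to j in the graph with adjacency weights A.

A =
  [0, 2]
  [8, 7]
A^⊗2 =
  [0, 2]
  [8, 10]

Each entry (A^⊗2)_ij equals the minimum over all length-2 walks i = v_0 → v_1 → … → v_2 = j of Σ_t A[v_t][v_{t+1}]. For example, for (i, j) = (0, 1) we minimise over 2 possible intermediate vertex sequences; the minimum is 2, attained along the walk 0 → 0 → 1.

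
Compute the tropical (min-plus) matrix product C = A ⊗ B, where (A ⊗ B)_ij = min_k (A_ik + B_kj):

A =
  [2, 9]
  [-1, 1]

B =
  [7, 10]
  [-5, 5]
A ⊗ B =
  [4, 12]
  [-4, 6]

Apply the min-plus product entry-by-entry:
  C[0][0] = min over k of (A[0][0] + B[0][0] = 2 + 7 = 9, A[0][1] + B[1][0] = 9 + -5 = 4) = 4 (attained at k = 1)
  C[0][1] = min over k of (A[0][0] + B[0][1] = 2 + 10 = 12, A[0][1] + B[1][1] = 9 + 5 = 14) = 12 (attained at k = 0)
  C[1][0] = min over k of (A[1][0] + B[0][0] = -1 + 7 = 6, A[1][1] + B[1][0] = 1 + -5 = -4) = -4 (attained at k = 1)
  C[1][1] = min over k of (A[1][0] + B[0][1] = -1 + 10 = 9, A[1][1] + B[1][1] = 1 + 5 = 6) = 6 (attained at k = 1)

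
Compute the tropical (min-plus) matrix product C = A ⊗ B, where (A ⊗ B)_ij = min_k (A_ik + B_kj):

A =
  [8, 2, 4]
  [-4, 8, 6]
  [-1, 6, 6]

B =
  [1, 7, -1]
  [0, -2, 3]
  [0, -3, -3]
A ⊗ B =
  [2, 0, 1]
  [-3, 3, -5]
  [0, 3, -2]

Apply the min-plus product entry-by-entry:
  C[0][0] = min over k of (A[0][0] + B[0][0] = 8 + 1 = 9, A[0][1] + B[1][0] = 2 + 0 = 2, A[0][2] + B[2][0] = 4 + 0 = 4) = 2 (attained at k = 1)
  C[0][1] = min over k of (A[0][0] + B[0][1] = 8 + 7 = 15, A[0][1] + B[1][1] = 2 + -2 = 0, A[0][2] + B[2][1] = 4 + -3 = 1) = 0 (attained at k = 1)
  C[0][2] = min over k of (A[0][0] + B[0][2] = 8 + -1 = 7, A[0][1] + B[1][2] = 2 + 3 = 5, A[0][2] + B[2][2] = 4 + -3 = 1) = 1 (attained at k = 2)
  C[1][0] = min over k of (A[1][0] + B[0][0] = -4 + 1 = -3, A[1][1] + B[1][0] = 8 + 0 = 8, A[1][2] + B[2][0] = 6 + 0 = 6) = -3 (attained at k = 0)
  C[1][1] = min over k of (A[1][0] + B[0][1] = -4 + 7 = 3, A[1][1] + B[1][1] = 8 + -2 = 6, A[1][2] + B[2][1] = 6 + -3 = 3) = 3 (attained at k = 0)
  C[1][2] = min over k of (A[1][0] + B[0][2] = -4 + -1 = -5, A[1][1] + B[1][2] = 8 + 3 = 11, A[1][2] + B[2][2] = 6 + -3 = 3) = -5 (attained at k = 0)
  C[2][0] = min over k of (A[2][0] + B[0][0] = -1 + 1 = 0, A[2][1] + B[1][0] = 6 + 0 = 6, A[2][2] + B[2][0] = 6 + 0 = 6) = 0 (attained at k = 0)
  C[2][1] = min over k of (A[2][0] + B[0][1] = -1 + 7 = 6, A[2][1] + B[1][1] = 6 + -2 = 4, A[2][2] + B[2][1] = 6 + -3 = 3) = 3 (attained at k = 2)
  C[2][2] = min over k of (A[2][0] + B[0][2] = -1 + -1 = -2, A[2][1] + B[1][2] = 6 + 3 = 9, A[2][2] + B[2][2] = 6 + -3 = 3) = -2 (attained at k = 0)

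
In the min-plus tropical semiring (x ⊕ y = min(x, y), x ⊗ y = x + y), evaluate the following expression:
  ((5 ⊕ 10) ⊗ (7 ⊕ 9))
((5 ⊕ 10) ⊗ (7 ⊕ 9)) = 12

Expand innermost to outermost. Recall ⊕ takes the minimum of its arguments and ⊗ takes their sum. Working out the expression ((5 ⊕ 10) ⊗ (7 ⊕ 9)) gives 12.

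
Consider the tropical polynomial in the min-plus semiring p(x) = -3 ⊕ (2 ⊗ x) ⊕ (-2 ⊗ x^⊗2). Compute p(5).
p(5) = -3

A tropical monomial a ⊗ x^⊗i evaluates to a + i · x. Evaluating each term at x = 5:
  Term 0 contributes -3 + 0 · 5 = -3
  Term 1 contributes 2 + 1 · 5 = 7
  Term 2 contributes -2 + 2 · 5 = 8
p(5) = ⊕ of these = min[-3, 7, 8] = -3.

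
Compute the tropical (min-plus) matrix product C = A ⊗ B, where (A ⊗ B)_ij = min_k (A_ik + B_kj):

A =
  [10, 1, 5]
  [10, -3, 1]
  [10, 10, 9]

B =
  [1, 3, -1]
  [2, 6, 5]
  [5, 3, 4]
A ⊗ B =
  [3, 7, 6]
  [-1, 3, 2]
  [11, 12, 9]

Apply the min-plus product entry-by-entry:
  C[0][0] = min over k of (A[0][0] + B[0][0] = 10 + 1 = 11, A[0][1] + B[1][0] = 1 + 2 = 3, A[0][2] + B[2][0] = 5 + 5 = 10) = 3 (attained at k = 1)
  C[0][1] = min over k of (A[0][0] + B[0][1] = 10 + 3 = 13, A[0][1] + B[1][1] = 1 + 6 = 7, A[0][2] + B[2][1] = 5 + 3 = 8) = 7 (attained at k = 1)
  C[0][2] = min over k of (A[0][0] + B[0][2] = 10 + -1 = 9, A[0][1] + B[1][2] = 1 + 5 = 6, A[0][2] + B[2][2] = 5 + 4 = 9) = 6 (attained at k = 1)
  C[1][0] = min over k of (A[1][0] + B[0][0] = 10 + 1 = 11, A[1][1] + B[1][0] = -3 + 2 = -1, A[1][2] + B[2][0] = 1 + 5 = 6) = -1 (attained at k = 1)
  C[1][1] = min over k of (A[1][0] + B[0][1] = 10 + 3 = 13, A[1][1] + B[1][1] = -3 + 6 = 3, A[1][2] + B[2][1] = 1 + 3 = 4) = 3 (attained at k = 1)
  C[1][2] = min over k of (A[1][0] + B[0][2] = 10 + -1 = 9, A[1][1] + B[1][2] = -3 + 5 = 2, A[1][2] + B[2][2] = 1 + 4 = 5) = 2 (attained at k = 1)
  C[2][0] = min over k of (A[2][0] + B[0][0] = 10 + 1 = 11, A[2][1] + B[1][0] = 10 + 2 = 12, A[2][2] + B[2][0] = 9 + 5 = 14) = 11 (attained at k = 0)
  C[2][1] = min over k of (A[2][0] + B[0][1] = 10 + 3 = 13, A[2][1] + B[1][1] = 10 + 6 = 16, A[2][2] + B[2][1] = 9 + 3 = 12) = 12 (attained at k = 2)
  C[2][2] = min over k of (A[2][0] + B[0][2] = 10 + -1 = 9, A[2][1] + B[1][2] = 10 + 5 = 15, A[2][2] + B[2][2] = 9 + 4 = 13) = 9 (attained at k = 0)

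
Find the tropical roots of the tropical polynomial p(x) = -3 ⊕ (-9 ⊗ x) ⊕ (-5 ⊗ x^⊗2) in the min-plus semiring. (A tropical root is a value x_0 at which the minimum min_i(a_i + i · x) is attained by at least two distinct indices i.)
Roots: {-4, 6}

Each tropical root is a break point of the lower envelope of the lines y = a_i + i · x (there are 3 lines, with slopes 0, 1, ..., 2). Only the lines that attain the minimum somewhere contribute to roots; other lines are dominated. Here the surviving (envelope) indices are i = 2, i = 1, i = 0.
Intersections between consecutive envelope lines give the roots: for adjacent envelope indices i < j the intersection is x = (a_i − a_j) / (j − i). Reading off the sorted break points: {-4, 6}.
Verification: at each break x_0, at least two indices attain the minimum of min_i(a_i + i · x_0).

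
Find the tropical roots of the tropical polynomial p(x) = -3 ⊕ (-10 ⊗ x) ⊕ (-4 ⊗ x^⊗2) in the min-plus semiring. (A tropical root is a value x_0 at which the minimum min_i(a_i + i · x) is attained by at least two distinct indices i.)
Roots: {-6, 7}

Each tropical root is a break point of the lower envelope of the lines y = a_i + i · x (there are 3 lines, with slopes 0, 1, ..., 2). Only the lines that attain the minimum somewhere contribute to roots; other lines are dominated. Here the surviving (envelope) indices are i = 2, i = 1, i = 0.
Intersections between consecutive envelope lines give the roots: for adjacent envelope indices i < j the intersection is x = (a_i − a_j) / (j − i). Reading off the sorted break points: {-6, 7}.
Verification: at each break x_0, at least two indices attain the minimum of min_i(a_i + i · x_0).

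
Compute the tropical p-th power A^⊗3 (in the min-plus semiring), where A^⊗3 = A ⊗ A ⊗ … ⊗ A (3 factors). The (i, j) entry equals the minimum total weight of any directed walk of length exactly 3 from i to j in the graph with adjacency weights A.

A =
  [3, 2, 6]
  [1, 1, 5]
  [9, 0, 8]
A^⊗3 =
  [4, 4, 8]
  [3, 3, 7]
  [2, 2, 6]

Each entry (A^⊗3)_ij equals the minimum over all length-3 walks i = v_0 → v_1 → … → v_3 = j of Σ_t A[v_t][v_{t+1}]. For example, for (i, j) = (0, 2) we minimise over 9 possible intermediate vertex sequences; the minimum is 8, attained along the walk 0 → 1 → 1 → 2.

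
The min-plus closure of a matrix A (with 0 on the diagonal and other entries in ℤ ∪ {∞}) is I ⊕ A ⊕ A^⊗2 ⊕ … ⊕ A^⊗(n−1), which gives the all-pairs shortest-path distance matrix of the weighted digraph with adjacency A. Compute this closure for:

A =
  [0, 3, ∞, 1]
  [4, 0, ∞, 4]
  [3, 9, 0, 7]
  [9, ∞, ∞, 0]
Closure =
  [0, 3, ∞, 1]
  [4, 0, ∞, 4]
  [3, 6, 0, 4]
  [9, 12, ∞, 0]

This is the Floyd-Warshall all-pairs shortest-path computation. For each intermediate vertex k = 0, 1, …, 3, update dist[i][j] ← min(dist[i][j], dist[i][k] + dist[k][j]). The final matrix gives, for each (i, j), the minimum total weight of any directed path from i to j (possibly empty when i = j).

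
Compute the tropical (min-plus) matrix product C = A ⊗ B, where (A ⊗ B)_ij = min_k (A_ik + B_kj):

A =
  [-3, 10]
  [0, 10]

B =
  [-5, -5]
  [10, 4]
A ⊗ B =
  [-8, -8]
  [-5, -5]

Apply the min-plus product entry-by-entry:
  C[0][0] = min over k of (A[0][0] + B[0][0] = -3 + -5 = -8, A[0][1] + B[1][0] = 10 + 10 = 20) = -8 (attained at k = 0)
  C[0][1] = min over k of (A[0][0] + B[0][1] = -3 + -5 = -8, A[0][1] + B[1][1] = 10 + 4 = 14) = -8 (attained at k = 0)
  C[1][0] = min over k of (A[1][0] + B[0][0] = 0 + -5 = -5, A[1][1] + B[1][0] = 10 + 10 = 20) = -5 (attained at k = 0)
  C[1][1] = min over k of (A[1][0] + B[0][1] = 0 + -5 = -5, A[1][1] + B[1][1] = 10 + 4 = 14) = -5 (attained at k = 0)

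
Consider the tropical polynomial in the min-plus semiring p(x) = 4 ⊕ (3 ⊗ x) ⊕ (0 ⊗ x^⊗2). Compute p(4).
p(4) = 4

A tropical monomial a ⊗ x^⊗i evaluates to a + i · x. Evaluating each term at x = 4:
  Term 0 contributes 4 + 0 · 4 = 4
  Term 1 contributes 3 + 1 · 4 = 7
  Term 2 contributes 0 + 2 · 4 = 8
p(4) = ⊕ of these = min[4, 7, 8] = 4.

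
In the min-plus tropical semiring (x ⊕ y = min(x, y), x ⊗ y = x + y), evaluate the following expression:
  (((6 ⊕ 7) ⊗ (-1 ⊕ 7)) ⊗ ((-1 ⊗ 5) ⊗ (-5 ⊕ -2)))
(((6 ⊕ 7) ⊗ (-1 ⊕ 7)) ⊗ ((-1 ⊗ 5) ⊗ (-5 ⊕ -2))) = 4

Expand innermost to outermost. Recall ⊕ takes the minimum of its arguments and ⊗ takes their sum. Working out the expression (((6 ⊕ 7) ⊗ (-1 ⊕ 7)) ⊗ ((-1 ⊗ 5) ⊗ (-5 ⊕ -2))) gives 4.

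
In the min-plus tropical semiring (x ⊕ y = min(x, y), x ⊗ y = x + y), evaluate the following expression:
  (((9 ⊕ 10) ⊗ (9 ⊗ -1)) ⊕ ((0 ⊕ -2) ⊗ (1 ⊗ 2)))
(((9 ⊕ 10) ⊗ (9 ⊗ -1)) ⊕ ((0 ⊕ -2) ⊗ (1 ⊗ 2))) = 1

Expand innermost to outermost. Recall ⊕ takes the minimum of its arguments and ⊗ takes their sum. Working out the expression (((9 ⊕ 10) ⊗ (9 ⊗ -1)) ⊕ ((0 ⊕ -2) ⊗ (1 ⊗ 2))) gives 1.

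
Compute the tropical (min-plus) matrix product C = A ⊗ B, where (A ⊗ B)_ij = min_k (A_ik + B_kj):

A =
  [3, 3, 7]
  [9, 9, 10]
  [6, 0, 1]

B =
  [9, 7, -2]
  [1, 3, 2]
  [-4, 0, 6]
A ⊗ B =
  [3, 6, 1]
  [6, 10, 7]
  [-3, 1, 2]

Apply the min-plus product entry-by-entry:
  C[0][0] = min over k of (A[0][0] + B[0][0] = 3 + 9 = 12, A[0][1] + B[1][0] = 3 + 1 = 4, A[0][2] + B[2][0] = 7 + -4 = 3) = 3 (attained at k = 2)
  C[0][1] = min over k of (A[0][0] + B[0][1] = 3 + 7 = 10, A[0][1] + B[1][1] = 3 + 3 = 6, A[0][2] + B[2][1] = 7 + 0 = 7) = 6 (attained at k = 1)
  C[0][2] = min over k of (A[0][0] + B[0][2] = 3 + -2 = 1, A[0][1] + B[1][2] = 3 + 2 = 5, A[0][2] + B[2][2] = 7 + 6 = 13) = 1 (attained at k = 0)
  C[1][0] = min over k of (A[1][0] + B[0][0] = 9 + 9 = 18, A[1][1] + B[1][0] = 9 + 1 = 10, A[1][2] + B[2][0] = 10 + -4 = 6) = 6 (attained at k = 2)
  C[1][1] = min over k of (A[1][0] + B[0][1] = 9 + 7 = 16, A[1][1] + B[1][1] = 9 + 3 = 12, A[1][2] + B[2][1] = 10 + 0 = 10) = 10 (attained at k = 2)
  C[1][2] = min over k of (A[1][0] + B[0][2] = 9 + -2 = 7, A[1][1] + B[1][2] = 9 + 2 = 11, A[1][2] + B[2][2] = 10 + 6 = 16) = 7 (attained at k = 0)
  C[2][0] = min over k of (A[2][0] + B[0][0] = 6 + 9 = 15, A[2][1] + B[1][0] = 0 + 1 = 1, A[2][2] + B[2][0] = 1 + -4 = -3) = -3 (attained at k = 2)
  C[2][1] = min over k of (A[2][0] + B[0][1] = 6 + 7 = 13, A[2][1] + B[1][1] = 0 + 3 = 3, A[2][2] + B[2][1] = 1 + 0 = 1) = 1 (attained at k = 2)
  C[2][2] = min over k of (A[2][0] + B[0][2] = 6 + -2 = 4, A[2][1] + B[1][2] = 0 + 2 = 2, A[2][2] + B[2][2] = 1 + 6 = 7) = 2 (attained at k = 1)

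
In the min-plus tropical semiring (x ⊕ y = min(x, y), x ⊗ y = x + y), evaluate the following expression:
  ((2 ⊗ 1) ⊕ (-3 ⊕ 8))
((2 ⊗ 1) ⊕ (-3 ⊕ 8)) = -3

Expand innermost to outermost. Recall ⊕ takes the minimum of its arguments and ⊗ takes their sum. Working out the expression ((2 ⊗ 1) ⊕ (-3 ⊕ 8)) gives -3.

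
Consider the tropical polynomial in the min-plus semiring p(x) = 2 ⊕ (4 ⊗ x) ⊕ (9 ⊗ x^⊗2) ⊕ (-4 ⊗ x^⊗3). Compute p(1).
p(1) = -1

A tropical monomial a ⊗ x^⊗i evaluates to a + i · x. Evaluating each term at x = 1:
  Term 0 contributes 2 + 0 · 1 = 2
  Term 1 contributes 4 + 1 · 1 = 5
  Term 2 contributes 9 + 2 · 1 = 11
  Term 3 contributes -4 + 3 · 1 = -1
p(1) = ⊕ of these = min[2, 5, 11, -1] = -1.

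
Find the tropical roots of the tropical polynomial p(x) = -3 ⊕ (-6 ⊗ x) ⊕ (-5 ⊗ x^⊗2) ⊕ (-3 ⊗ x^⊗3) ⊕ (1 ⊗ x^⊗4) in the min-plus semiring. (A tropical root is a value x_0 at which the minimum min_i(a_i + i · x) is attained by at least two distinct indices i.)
Roots: {-4, -2, -1, 3}

Each tropical root is a break point of the lower envelope of the lines y = a_i + i · x (there are 5 lines, with slopes 0, 1, ..., 4). Only the lines that attain the minimum somewhere contribute to roots; other lines are dominated. Here the surviving (envelope) indices are i = 4, i = 3, i = 2, i = 1, i = 0.
Intersections between consecutive envelope lines give the roots: for adjacent envelope indices i < j the intersection is x = (a_i − a_j) / (j − i). Reading off the sorted break points: {-4, -2, -1, 3}.
Verification: at each break x_0, at least two indices attain the minimum of min_i(a_i + i · x_0).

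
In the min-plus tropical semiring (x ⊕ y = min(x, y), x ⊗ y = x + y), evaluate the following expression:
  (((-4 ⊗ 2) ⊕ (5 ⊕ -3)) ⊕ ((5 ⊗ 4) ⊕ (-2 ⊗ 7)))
(((-4 ⊗ 2) ⊕ (5 ⊕ -3)) ⊕ ((5 ⊗ 4) ⊕ (-2 ⊗ 7))) = -3

Expand innermost to outermost. Recall ⊕ takes the minimum of its arguments and ⊗ takes their sum. Working out the expression (((-4 ⊗ 2) ⊕ (5 ⊕ -3)) ⊕ ((5 ⊗ 4) ⊕ (-2 ⊗ 7))) gives -3.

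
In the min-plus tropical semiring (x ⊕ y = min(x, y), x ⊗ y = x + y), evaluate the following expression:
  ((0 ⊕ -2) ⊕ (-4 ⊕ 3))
((0 ⊕ -2) ⊕ (-4 ⊕ 3)) = -4

Expand innermost to outermost. Recall ⊕ takes the minimum of its arguments and ⊗ takes their sum. Working out the expression ((0 ⊕ -2) ⊕ (-4 ⊕ 3)) gives -4.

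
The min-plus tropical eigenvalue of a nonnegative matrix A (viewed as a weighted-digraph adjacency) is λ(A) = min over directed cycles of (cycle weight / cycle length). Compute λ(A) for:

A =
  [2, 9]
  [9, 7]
λ(A) = 2

Enumerate directed cycles and compute their means (weight / length). Sample:
  cycle 0 → 0: weight = 2, length = 1, mean = 2/1 ≈ 2.000
  cycle 1 → 1: weight = 7, length = 1, mean = 7/1 ≈ 7.000
  cycle 0 → 1 → 0: weight = 18, length = 2, mean = 18/2 ≈ 9.000
  cycle 1 → 0 → 1: weight = 18, length = 2, mean = 18/2 ≈ 9.000
Minimum mean = 2.000, attained e.g. along the cycle 0 → 0 with weight 2 and length 1. So λ(A) = 2/1 = 2.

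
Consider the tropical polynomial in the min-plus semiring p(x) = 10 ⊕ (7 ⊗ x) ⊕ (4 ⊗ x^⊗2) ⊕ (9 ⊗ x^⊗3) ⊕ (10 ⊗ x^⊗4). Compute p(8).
p(8) = 10

A tropical monomial a ⊗ x^⊗i evaluates to a + i · x. Evaluating each term at x = 8:
  Term 0 contributes 10 + 0 · 8 = 10
  Term 1 contributes 7 + 1 · 8 = 15
  Term 2 contributes 4 + 2 · 8 = 20
  Term 3 contributes 9 + 3 · 8 = 33
  Term 4 contributes 10 + 4 · 8 = 42
p(8) = ⊕ of these = min[10, 15, 20, 33, 42] = 10.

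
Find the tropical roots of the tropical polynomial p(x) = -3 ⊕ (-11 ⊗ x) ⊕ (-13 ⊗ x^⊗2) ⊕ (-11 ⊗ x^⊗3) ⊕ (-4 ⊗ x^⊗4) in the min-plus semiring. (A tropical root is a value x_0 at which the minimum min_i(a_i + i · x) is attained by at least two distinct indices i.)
Roots: {-7, -2, 2, 8}

Each tropical root is a break point of the lower envelope of the lines y = a_i + i · x (there are 5 lines, with slopes 0, 1, ..., 4). Only the lines that attain the minimum somewhere contribute to roots; other lines are dominated. Here the surviving (envelope) indices are i = 4, i = 3, i = 2, i = 1, i = 0.
Intersections between consecutive envelope lines give the roots: for adjacent envelope indices i < j the intersection is x = (a_i − a_j) / (j − i). Reading off the sorted break points: {-7, -2, 2, 8}.
Verification: at each break x_0, at least two indices attain the minimum of min_i(a_i + i · x_0).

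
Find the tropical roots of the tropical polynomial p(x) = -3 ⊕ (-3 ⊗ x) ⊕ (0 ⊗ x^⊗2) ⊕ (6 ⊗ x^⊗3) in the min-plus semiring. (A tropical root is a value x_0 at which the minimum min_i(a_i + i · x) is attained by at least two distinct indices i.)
Roots: {-6, -3, 0}

Each tropical root is a break point of the lower envelope of the lines y = a_i + i · x (there are 4 lines, with slopes 0, 1, ..., 3). Only the lines that attain the minimum somewhere contribute to roots; other lines are dominated. Here the surviving (envelope) indices are i = 3, i = 2, i = 1, i = 0.
Intersections between consecutive envelope lines give the roots: for adjacent envelope indices i < j the intersection is x = (a_i − a_j) / (j − i). Reading off the sorted break points: {-6, -3, 0}.
Verification: at each break x_0, at least two indices attain the minimum of min_i(a_i + i · x_0).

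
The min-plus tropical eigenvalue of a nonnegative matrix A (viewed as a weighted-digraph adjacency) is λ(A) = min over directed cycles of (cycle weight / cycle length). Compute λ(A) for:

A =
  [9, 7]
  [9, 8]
λ(A) = 8

Enumerate directed cycles and compute their means (weight / length). Sample:
  cycle 0 → 0: weight = 9, length = 1, mean = 9/1 ≈ 9.000
  cycle 1 → 1: weight = 8, length = 1, mean = 8/1 ≈ 8.000
  cycle 0 → 1 → 0: weight = 16, length = 2, mean = 16/2 ≈ 8.000
  cycle 1 → 0 → 1: weight = 16, length = 2, mean = 16/2 ≈ 8.000
Minimum mean = 8.000, attained e.g. along the cycle 1 → 1 with weight 8 and length 1. So λ(A) = 8/1 = 8.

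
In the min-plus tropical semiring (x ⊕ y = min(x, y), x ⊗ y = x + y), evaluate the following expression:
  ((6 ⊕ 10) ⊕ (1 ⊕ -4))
((6 ⊕ 10) ⊕ (1 ⊕ -4)) = -4

Expand innermost to outermost. Recall ⊕ takes the minimum of its arguments and ⊗ takes their sum. Working out the expression ((6 ⊕ 10) ⊕ (1 ⊕ -4)) gives -4.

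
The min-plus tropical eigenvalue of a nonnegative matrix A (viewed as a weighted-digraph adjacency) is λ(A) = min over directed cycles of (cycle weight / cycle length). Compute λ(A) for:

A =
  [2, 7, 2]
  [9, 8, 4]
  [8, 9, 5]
λ(A) = 2

Enumerate directed cycles and compute their means (weight / length). Sample:
  cycle 0 → 0: weight = 2, length = 1, mean = 2/1 ≈ 2.000
  cycle 1 → 1: weight = 8, length = 1, mean = 8/1 ≈ 8.000
  cycle 2 → 2: weight = 5, length = 1, mean = 5/1 ≈ 5.000
  cycle 0 → 1 → 0: weight = 16, length = 2, mean = 16/2 ≈ 8.000
  cycle 0 → 2 → 0: weight = 10, length = 2, mean = 10/2 ≈ 5.000
  cycle 1 → 0 → 1: weight = 16, length = 2, mean = 16/2 ≈ 8.000
Minimum mean = 2.000, attained e.g. along the cycle 0 → 0 with weight 2 and length 1. So λ(A) = 2/1 = 2.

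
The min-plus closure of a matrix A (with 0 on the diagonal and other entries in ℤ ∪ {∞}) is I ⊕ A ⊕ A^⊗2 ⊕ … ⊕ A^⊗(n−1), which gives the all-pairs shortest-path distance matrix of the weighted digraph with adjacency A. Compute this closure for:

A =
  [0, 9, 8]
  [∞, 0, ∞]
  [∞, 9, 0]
Closure =
  [0, 9, 8]
  [∞, 0, ∞]
  [∞, 9, 0]

This is the Floyd-Warshall all-pairs shortest-path computation. For each intermediate vertex k = 0, 1, …, 2, update dist[i][j] ← min(dist[i][j], dist[i][k] + dist[k][j]). The final matrix gives, for each (i, j), the minimum total weight of any directed path from i to j (possibly empty when i = j).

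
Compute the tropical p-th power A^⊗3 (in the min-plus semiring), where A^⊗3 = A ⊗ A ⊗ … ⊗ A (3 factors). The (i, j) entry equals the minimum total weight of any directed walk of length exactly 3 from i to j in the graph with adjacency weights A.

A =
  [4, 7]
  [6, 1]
A^⊗3 =
  [12, 9]
  [8, 3]

Each entry (A^⊗3)_ij equals the minimum over all length-3 walks i = v_0 → v_1 → … → v_3 = j of Σ_t A[v_t][v_{t+1}]. For example, for (i, j) = (0, 1) we minimise over 4 possible intermediate vertex sequences; the minimum is 9, attained along the walk 0 → 1 → 1 → 1.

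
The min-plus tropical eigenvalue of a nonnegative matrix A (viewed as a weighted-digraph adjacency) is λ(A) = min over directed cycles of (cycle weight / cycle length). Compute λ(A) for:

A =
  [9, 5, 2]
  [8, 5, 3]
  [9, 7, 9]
λ(A) = 5

Enumerate directed cycles and compute their means (weight / length). Sample:
  cycle 0 → 0: weight = 9, length = 1, mean = 9/1 ≈ 9.000
  cycle 1 → 1: weight = 5, length = 1, mean = 5/1 ≈ 5.000
  cycle 2 → 2: weight = 9, length = 1, mean = 9/1 ≈ 9.000
  cycle 0 → 1 → 0: weight = 13, length = 2, mean = 13/2 ≈ 6.500
  cycle 0 → 2 → 0: weight = 11, length = 2, mean = 11/2 ≈ 5.500
  cycle 1 → 0 → 1: weight = 13, length = 2, mean = 13/2 ≈ 6.500
Minimum mean = 5.000, attained e.g. along the cycle 1 → 1 with weight 5 and length 1. So λ(A) = 5/1 = 5.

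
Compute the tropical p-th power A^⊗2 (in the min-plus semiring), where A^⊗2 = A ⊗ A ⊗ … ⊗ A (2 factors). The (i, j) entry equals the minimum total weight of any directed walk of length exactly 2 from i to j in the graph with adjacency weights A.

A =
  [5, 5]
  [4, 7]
A^⊗2 =
  [9, 10]
  [9, 9]

Each entry (A^⊗2)_ij equals the minimum over all length-2 walks i = v_0 → v_1 → … → v_2 = j of Σ_t A[v_t][v_{t+1}]. For example, for (i, j) = (0, 1) we minimise over 2 possible intermediate vertex sequences; the minimum is 10, attained along the walk 0 → 0 → 1.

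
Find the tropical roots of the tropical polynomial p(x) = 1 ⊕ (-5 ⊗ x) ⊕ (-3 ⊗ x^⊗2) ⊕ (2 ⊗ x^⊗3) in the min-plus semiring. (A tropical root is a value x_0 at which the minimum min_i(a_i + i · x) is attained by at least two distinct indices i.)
Roots: {-5, -2, 6}

Each tropical root is a break point of the lower envelope of the lines y = a_i + i · x (there are 4 lines, with slopes 0, 1, ..., 3). Only the lines that attain the minimum somewhere contribute to roots; other lines are dominated. Here the surviving (envelope) indices are i = 3, i = 2, i = 1, i = 0.
Intersections between consecutive envelope lines give the roots: for adjacent envelope indices i < j the intersection is x = (a_i − a_j) / (j − i). Reading off the sorted break points: {-5, -2, 6}.
Verification: at each break x_0, at least two indices attain the minimum of min_i(a_i + i · x_0).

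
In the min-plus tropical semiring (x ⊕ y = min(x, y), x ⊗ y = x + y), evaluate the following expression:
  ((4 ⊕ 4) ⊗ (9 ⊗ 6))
((4 ⊕ 4) ⊗ (9 ⊗ 6)) = 19

Expand innermost to outermost. Recall ⊕ takes the minimum of its arguments and ⊗ takes their sum. Working out the expression ((4 ⊕ 4) ⊗ (9 ⊗ 6)) gives 19.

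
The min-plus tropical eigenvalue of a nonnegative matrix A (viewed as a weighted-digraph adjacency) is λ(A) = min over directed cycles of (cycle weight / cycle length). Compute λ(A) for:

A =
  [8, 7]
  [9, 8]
λ(A) = 8

Enumerate directed cycles and compute their means (weight / length). Sample:
  cycle 0 → 0: weight = 8, length = 1, mean = 8/1 ≈ 8.000
  cycle 1 → 1: weight = 8, length = 1, mean = 8/1 ≈ 8.000
  cycle 0 → 1 → 0: weight = 16, length = 2, mean = 16/2 ≈ 8.000
  cycle 1 → 0 → 1: weight = 16, length = 2, mean = 16/2 ≈ 8.000
Minimum mean = 8.000, attained e.g. along the cycle 0 → 0 with weight 8 and length 1. So λ(A) = 8/1 = 8.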